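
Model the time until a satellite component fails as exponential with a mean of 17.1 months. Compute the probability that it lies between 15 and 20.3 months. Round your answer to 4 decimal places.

0.1109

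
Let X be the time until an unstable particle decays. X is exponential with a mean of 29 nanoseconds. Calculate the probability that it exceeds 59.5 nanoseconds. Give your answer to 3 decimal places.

The rate is λ = 1/29 = 0.0344828 per nanosecond.
P(X > 59.5) = e^(−λ·59.5) = e^(−2.0517) ≈ 0.129.

0.129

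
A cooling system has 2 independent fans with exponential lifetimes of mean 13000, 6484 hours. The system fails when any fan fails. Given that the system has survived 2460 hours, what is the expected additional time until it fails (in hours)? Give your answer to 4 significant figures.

4326

First-failure rate Σλ = 1/13000 + 1/6484 = 0.000231149.
By memorylessness the expected residual is 1/Σλ = 4326.22 hours, regardless of the 2460 already elapsed.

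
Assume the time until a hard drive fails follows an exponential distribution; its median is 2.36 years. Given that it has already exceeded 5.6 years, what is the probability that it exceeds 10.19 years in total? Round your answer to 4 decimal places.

For an exponential, median = ln(2)/λ, so λ = ln 2 / 2.36 = 0.293706 per year.
P(X > s+t | X > s) = e^(−λ(s+t))/e^(−λs) = e^(−λt), independent of s = 5.6.
P(X > 4.59) = e^(−1.3481) ≈ 0.2597.

0.2597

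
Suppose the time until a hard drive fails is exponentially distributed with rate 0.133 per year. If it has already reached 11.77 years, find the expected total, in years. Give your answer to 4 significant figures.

By memorylessness, E[X | X > 11.77] = 11.77 + 1/λ = 11.77 + 7.5188 = 19.2888 years.

19.29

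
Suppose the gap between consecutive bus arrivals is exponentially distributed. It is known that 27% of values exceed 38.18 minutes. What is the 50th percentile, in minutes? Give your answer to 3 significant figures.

e^(−λ·38.18) = 0.27 ⇒ λ = −ln(0.27)/38.18 = 0.0342937.
50th percentile: 1 − e^(−λt) = 0.5, t = −ln(0.5)/λ = 20.2121 minutes.

20.2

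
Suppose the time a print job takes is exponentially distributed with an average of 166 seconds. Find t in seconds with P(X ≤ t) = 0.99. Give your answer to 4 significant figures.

The rate is λ = 1/166 = 0.0060241 per second.
Set 1 − e^(−λt) = 0.99, so t = −ln(0.01)/λ = 4.6052/0.0060241 ≈ 764.458 seconds.

764.5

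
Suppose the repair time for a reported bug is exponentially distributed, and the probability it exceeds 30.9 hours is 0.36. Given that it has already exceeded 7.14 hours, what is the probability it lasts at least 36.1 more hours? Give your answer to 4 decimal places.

0.3031

From e^(−λ·30.9) = 0.36, λ = −ln(0.36)/30.9 = 0.0330631.
Memoryless: P(X > 7.14+36.1 | X > 7.14) = P(X > 36.1) = e^(−0.0330631·36.1) ≈ 0.3031.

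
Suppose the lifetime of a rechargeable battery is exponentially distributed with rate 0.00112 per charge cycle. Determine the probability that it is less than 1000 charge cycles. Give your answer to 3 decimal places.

0.674

P(X ≤ 1000) = 1 − e^(−λ·1000) = 1 − e^(−1.12) ≈ 0.674.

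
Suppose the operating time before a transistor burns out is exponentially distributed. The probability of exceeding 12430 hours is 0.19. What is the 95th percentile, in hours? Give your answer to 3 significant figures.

e^(−λ·12430) = 0.19 ⇒ λ = −ln(0.19)/12430 = 0.000133607.
95th percentile: 1 − e^(−λt) = 0.95, t = −ln(0.05)/λ = 22422 hours.

22400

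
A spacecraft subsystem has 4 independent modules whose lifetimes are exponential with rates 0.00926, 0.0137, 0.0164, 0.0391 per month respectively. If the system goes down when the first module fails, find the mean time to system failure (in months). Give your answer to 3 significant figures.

The time to first failure is exponential with rate Σλ = 0.00926 + 0.0137 + 0.0164 + 0.0391 = 0.07846.
E[min] = 1/Σλ = 1/0.07846 = 12.7453 months.

12.7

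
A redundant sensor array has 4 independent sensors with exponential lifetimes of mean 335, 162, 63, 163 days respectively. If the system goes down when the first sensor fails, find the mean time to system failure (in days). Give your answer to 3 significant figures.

32.1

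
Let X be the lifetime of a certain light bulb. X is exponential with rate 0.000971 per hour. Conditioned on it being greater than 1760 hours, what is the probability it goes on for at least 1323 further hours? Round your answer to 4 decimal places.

By the memoryless property, P(X > 1760+1323 | X > 1760) = P(X > 1323).
P(X > 1323) = e^(−1.2846) ≈ 0.2768.

0.2768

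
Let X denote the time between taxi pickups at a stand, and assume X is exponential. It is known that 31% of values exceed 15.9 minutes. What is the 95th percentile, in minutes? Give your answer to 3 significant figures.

40.7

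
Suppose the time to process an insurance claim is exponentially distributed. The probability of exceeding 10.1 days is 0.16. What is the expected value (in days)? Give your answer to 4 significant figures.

5.511

e^(−λ·10.1) = 0.16 ⇒ λ = −ln(0.16)/10.1 = 0.181444.
Mean = 1/λ = 5.51135 days.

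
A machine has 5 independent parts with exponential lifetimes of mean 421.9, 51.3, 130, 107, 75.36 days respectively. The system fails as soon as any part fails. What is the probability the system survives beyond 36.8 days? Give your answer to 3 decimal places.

The first failure time is exponential with rate Σλ_i = 1/421.9 + 1/51.3 + 1/130 + 1/107 + 1/75.36 = 0.0521711 per day.
P(min > 36.8) = e^(−0.0521711·36.8) = e^(−1.9199) ≈ 0.147.

0.147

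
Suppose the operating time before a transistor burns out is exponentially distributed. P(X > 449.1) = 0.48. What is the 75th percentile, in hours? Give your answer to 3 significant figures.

848

e^(−λ·449.1) = 0.48 ⇒ λ = −ln(0.48)/449.1 = 0.00163431.
75th percentile: 1 − e^(−λt) = 0.75, t = −ln(0.25)/λ = 848.244 hours.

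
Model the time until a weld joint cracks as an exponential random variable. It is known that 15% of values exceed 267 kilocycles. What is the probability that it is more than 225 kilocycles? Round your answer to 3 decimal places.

e^(−λ·267) = 0.15 ⇒ λ = −ln(0.15)/267 = 0.00710532.
P(X > 225) = e^(−0.00710532·225) = e^(−1.5987) ≈ 0.202.

0.202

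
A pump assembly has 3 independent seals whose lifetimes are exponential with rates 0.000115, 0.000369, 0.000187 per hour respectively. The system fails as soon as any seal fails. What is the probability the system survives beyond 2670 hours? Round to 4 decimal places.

The time to first failure is exponential with rate Σλ = 0.000115 + 0.000369 + 0.000187 = 0.000671.
P(min > 2670) = e^(−0.000671·2670) = e^(−1.7916) ≈ 0.1667.

0.1667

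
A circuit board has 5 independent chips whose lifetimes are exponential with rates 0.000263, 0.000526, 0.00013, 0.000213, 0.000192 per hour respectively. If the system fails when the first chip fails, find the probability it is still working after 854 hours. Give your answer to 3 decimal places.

The time to first failure is exponential with rate Σλ = 0.000263 + 0.000526 + 0.00013 + 0.000213 + 0.000192 = 0.001324.
P(min > 854) = e^(−0.001324·854) = e^(−1.1307) ≈ 0.323.

0.323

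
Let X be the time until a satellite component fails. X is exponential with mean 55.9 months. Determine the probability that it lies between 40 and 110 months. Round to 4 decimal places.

0.3492

The rate is λ = 1/55.9 = 0.0178891 per month.
P(40 < X < 110) = e^(−λ·40) − e^(−λ·110) = 0.48892 − 0.13976 ≈ 0.3492.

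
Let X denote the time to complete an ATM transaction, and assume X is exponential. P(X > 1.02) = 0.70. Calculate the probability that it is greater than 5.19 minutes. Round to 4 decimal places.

e^(−λ·1.02) = 0.70 ⇒ λ = −ln(0.70)/1.02 = 0.349681.
P(X > 5.19) = e^(−0.349681·5.19) = e^(−1.8148) ≈ 0.1629.

0.1629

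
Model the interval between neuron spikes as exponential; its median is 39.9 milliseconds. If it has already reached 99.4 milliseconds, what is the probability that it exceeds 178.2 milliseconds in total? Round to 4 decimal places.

For an exponential, median = ln(2)/λ, so λ = ln 2 / 39.9 = 0.0173721 per millisecond.
By the memoryless property, P(X > 99.4+78.8 | X > 99.4) = P(X > 78.8).
P(X > 78.8) = e^(−1.3689) ≈ 0.2544.

0.2544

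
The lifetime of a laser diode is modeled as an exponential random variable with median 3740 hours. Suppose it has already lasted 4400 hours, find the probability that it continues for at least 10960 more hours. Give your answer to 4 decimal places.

0.1312

For an exponential, median = ln(2)/λ, so λ = ln 2 / 3740 = 0.000185333 per hour.
The exponential is memoryless, so the remaining time is again Exp(λ): the condition X > 4400 is irrelevant.
P(X > 10960) = e^(−2.0313) ≈ 0.1312.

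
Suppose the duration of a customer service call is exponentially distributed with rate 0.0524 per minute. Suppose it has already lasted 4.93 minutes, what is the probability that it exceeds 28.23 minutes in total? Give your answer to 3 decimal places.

0.295

P(X > s+t | X > s) = e^(−λ(s+t))/e^(−λs) = e^(−λt), independent of s = 4.93.
P(X > 23.3) = e^(−1.2209) ≈ 0.295.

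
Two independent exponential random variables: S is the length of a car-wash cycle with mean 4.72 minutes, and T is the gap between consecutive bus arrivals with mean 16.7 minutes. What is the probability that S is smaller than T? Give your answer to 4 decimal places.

λ_1 = 1/4.72 = 0.211864, λ_2 = 1/16.7 = 0.0598802.
For independent exponentials, P(S < T) = λ_1/(λ_1+λ_2) = 0.211864/0.271745 ≈ 0.7796.

0.7796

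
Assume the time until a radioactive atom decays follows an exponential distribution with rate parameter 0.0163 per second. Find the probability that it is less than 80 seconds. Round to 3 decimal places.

0.729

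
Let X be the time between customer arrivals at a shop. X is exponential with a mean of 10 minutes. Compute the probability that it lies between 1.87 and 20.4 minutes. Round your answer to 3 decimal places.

The rate is λ = 1/10 = 0.1 per minute.
P(1.87 < X < 20.4) = e^(−λ·1.87) − e^(−λ·20.4) = 0.82944 − 0.13003 ≈ 0.699.

0.699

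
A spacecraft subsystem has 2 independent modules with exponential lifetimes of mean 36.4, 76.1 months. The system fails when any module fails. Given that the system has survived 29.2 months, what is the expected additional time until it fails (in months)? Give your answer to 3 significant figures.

First-failure rate Σλ = 1/36.4 + 1/76.1 = 0.0406131.
By memorylessness the expected residual is 1/Σλ = 24.6226 months, regardless of the 29.2 already elapsed.

24.6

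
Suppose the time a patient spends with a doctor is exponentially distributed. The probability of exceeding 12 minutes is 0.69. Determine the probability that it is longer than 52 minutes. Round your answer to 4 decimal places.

0.2003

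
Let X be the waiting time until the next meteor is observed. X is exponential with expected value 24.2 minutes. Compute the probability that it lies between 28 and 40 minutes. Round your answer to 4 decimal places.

The rate is λ = 1/24.2 = 0.0413223 per minute.
P(28 < X < 40) = e^(−λ·28) − e^(−λ·40) = 0.31442 − 0.19150 ≈ 0.1229.

0.1229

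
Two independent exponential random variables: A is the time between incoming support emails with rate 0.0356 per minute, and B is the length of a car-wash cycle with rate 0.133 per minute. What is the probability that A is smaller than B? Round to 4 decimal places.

λ_1 = 0.0356, λ_2 = 0.133.
For independent exponentials, P(A < B) = λ_1/(λ_1+λ_2) = 0.0356/0.1686 ≈ 0.2112.

0.2112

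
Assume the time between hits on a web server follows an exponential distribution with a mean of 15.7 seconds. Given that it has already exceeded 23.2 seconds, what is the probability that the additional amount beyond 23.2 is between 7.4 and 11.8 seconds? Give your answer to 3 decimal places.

0.153

The rate is λ = 1/15.7 = 0.0636943 per second.
Memoryless: the residual past 23.2 is again Exp(λ).
P(7.4 < residual < 11.8) = e^(−λ·7.4) − e^(−λ·11.8) = 0.62417 − 0.47161 ≈ 0.153.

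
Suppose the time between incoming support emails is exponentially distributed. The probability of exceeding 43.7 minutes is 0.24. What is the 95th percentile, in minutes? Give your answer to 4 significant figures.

91.73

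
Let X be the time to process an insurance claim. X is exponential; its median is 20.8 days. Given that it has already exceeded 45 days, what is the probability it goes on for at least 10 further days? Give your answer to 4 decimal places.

For an exponential, median = ln(2)/λ, so λ = ln 2 / 20.8 = 0.0333244 per day.
The exponential is memoryless, so the remaining time is again Exp(λ): the condition X > 45 is irrelevant.
P(X > 10) = e^(−0.33324) ≈ 0.7166.

0.7166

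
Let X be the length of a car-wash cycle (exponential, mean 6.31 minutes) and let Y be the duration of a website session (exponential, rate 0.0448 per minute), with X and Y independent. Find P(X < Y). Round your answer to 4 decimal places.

λ_1 = 1/6.31 = 0.158479, λ_2 = 0.0448.
For independent exponentials, P(X < Y) = λ_1/(λ_1+λ_2) = 0.158479/0.203279 ≈ 0.7796.

0.7796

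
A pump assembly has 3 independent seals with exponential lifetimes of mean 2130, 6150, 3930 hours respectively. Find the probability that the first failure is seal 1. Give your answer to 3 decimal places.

0.530

Rates: λ_i = 1/mean_i → 0.000469484, 0.000162602, 0.000254453; Σλ = 0.000886538.
P(seal 1 first) = λ_1/Σλ = 0.000469484/0.000886538 ≈ 0.530.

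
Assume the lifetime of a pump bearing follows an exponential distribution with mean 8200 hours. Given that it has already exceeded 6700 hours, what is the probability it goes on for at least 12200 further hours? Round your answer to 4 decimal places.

The rate is λ = 1/8200 = 0.000121951 per hour.
The exponential is memoryless, so the remaining time is again Exp(λ): the condition X > 6700 is irrelevant.
P(X > 12200) = e^(−1.4878) ≈ 0.2259.

0.2259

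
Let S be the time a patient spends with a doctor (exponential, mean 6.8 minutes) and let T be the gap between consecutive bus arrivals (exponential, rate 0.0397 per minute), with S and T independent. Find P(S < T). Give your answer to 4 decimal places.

0.7874

λ_1 = 1/6.8 = 0.147059, λ_2 = 0.0397.
For independent exponentials, P(S < T) = λ_1/(λ_1+λ_2) = 0.147059/0.186759 ≈ 0.7874.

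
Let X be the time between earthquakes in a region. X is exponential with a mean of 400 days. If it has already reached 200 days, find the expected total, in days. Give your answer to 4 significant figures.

The rate is λ = 1/400 = 0.0025 per day.
By memorylessness, E[X | X > 200] = 200 + 1/λ = 200 + 400 = 600 days.

600.0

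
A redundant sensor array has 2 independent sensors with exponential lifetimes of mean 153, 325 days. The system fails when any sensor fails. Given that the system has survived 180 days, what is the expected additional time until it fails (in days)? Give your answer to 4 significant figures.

104.0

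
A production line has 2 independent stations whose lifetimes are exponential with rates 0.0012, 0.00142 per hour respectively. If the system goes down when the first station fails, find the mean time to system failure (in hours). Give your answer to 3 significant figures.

The time to first failure is exponential with rate Σλ = 0.0012 + 0.00142 = 0.00262.
E[min] = 1/Σλ = 1/0.00262 = 381.679 hours.

382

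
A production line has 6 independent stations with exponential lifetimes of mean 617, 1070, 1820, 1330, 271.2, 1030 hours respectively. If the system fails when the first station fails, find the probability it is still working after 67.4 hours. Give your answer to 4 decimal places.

The first failure time is exponential with rate Σλ_i = 1/617 + 1/1070 + 1/1820 + 1/1330 + 1/271.2 + 1/1030 = 0.00851484 per hour.
P(min > 67.4) = e^(−0.00851484·67.4) = e^(−0.5739) ≈ 0.5633.

0.5633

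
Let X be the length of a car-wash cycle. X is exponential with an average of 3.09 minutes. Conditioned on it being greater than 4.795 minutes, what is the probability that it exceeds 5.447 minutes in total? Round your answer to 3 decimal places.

The rate is λ = 1/3.09 = 0.323625 per minute.
By the memoryless property, P(X > 4.795+0.652 | X > 4.795) = P(X > 0.652).
P(X > 0.652) = e^(−0.211) ≈ 0.810.

0.810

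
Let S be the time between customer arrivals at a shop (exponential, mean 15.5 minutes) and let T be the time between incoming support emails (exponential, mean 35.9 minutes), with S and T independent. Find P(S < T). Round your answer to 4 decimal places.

λ_1 = 1/15.5 = 0.0645161, λ_2 = 1/35.9 = 0.0278552.
For independent exponentials, P(S < T) = λ_1/(λ_1+λ_2) = 0.0645161/0.0923713 ≈ 0.6984.

0.6984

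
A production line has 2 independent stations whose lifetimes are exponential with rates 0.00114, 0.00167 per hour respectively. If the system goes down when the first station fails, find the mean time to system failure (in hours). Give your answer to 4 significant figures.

355.9

The time to first failure is exponential with rate Σλ = 0.00114 + 0.00167 = 0.00281.
E[min] = 1/Σλ = 1/0.00281 = 355.872 hours.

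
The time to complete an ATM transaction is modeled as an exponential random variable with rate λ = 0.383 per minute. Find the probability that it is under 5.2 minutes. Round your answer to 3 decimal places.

0.864

P(X ≤ 5.2) = 1 − e^(−λ·5.2) = 1 − e^(−1.9916) ≈ 0.864.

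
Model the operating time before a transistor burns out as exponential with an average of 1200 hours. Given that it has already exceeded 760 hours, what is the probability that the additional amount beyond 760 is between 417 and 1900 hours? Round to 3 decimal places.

The rate is λ = 1/1200 = 0.000833333 per hour.
Memoryless: the residual past 760 is again Exp(λ).
P(417 < residual < 1900) = e^(−λ·417) − e^(−λ·1900) = 0.70645 − 0.20529 ≈ 0.501.

0.501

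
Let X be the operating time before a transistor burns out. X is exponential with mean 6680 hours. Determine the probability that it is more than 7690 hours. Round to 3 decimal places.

0.316

The rate is λ = 1/6680 = 0.000149701 per hour.
P(X > 7690) = e^(−λ·7690) = e^(−1.1512) ≈ 0.316.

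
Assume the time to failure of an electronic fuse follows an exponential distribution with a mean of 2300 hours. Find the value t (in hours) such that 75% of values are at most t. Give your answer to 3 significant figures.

3190

The rate is λ = 1/2300 = 0.000434783 per hour.
Set 1 − e^(−λt) = 0.75, so t = −ln(0.25)/λ = 1.3863/0.000434783 ≈ 3188.48 hours.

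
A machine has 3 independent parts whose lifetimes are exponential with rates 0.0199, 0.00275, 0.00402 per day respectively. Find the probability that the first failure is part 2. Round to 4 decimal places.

The time to first failure is exponential with rate Σλ = 0.0199 + 0.00275 + 0.00402 = 0.02667.
P(part 2 first) = λ_2/Σλ = 0.00275/0.02667 ≈ 0.1031.

0.1031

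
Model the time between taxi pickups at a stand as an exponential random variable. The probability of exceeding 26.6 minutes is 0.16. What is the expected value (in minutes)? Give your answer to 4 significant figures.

14.52

e^(−λ·26.6) = 0.16 ⇒ λ = −ln(0.16)/26.6 = 0.068894.
Mean = 1/λ = 14.515 minutes.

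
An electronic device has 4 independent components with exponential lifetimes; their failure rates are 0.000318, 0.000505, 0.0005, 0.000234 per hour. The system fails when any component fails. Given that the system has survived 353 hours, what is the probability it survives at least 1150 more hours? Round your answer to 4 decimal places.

0.1669

Time to first failure ~ Exp(Σλ) with Σλ = 0.001557.
By memorylessness, P(T > 353+1150 | T > 353) = P(T > 1150) = e^(−0.001557·1150) ≈ 0.1669.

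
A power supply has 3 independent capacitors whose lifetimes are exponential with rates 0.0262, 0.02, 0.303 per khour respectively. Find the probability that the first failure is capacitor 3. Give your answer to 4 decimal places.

0.8677

The time to first failure is exponential with rate Σλ = 0.0262 + 0.02 + 0.303 = 0.3492.
P(capacitor 3 first) = λ_3/Σλ = 0.303/0.3492 ≈ 0.8677.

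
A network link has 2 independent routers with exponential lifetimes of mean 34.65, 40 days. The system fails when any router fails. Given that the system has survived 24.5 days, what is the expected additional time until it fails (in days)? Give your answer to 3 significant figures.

First-failure rate Σλ = 1/34.65 + 1/40 = 0.05386.
By memorylessness the expected residual is 1/Σλ = 18.5666 days, regardless of the 24.5 already elapsed.

18.6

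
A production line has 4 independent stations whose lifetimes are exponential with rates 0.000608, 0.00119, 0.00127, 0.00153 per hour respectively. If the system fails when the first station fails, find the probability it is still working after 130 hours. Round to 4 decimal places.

0.5501

The time to first failure is exponential with rate Σλ = 0.000608 + 0.00119 + 0.00127 + 0.00153 = 0.004598.
P(min > 130) = e^(−0.004598·130) = e^(−0.59774) ≈ 0.5501.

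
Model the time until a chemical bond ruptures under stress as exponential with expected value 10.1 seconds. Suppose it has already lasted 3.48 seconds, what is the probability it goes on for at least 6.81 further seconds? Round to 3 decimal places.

0.510

The rate is λ = 1/10.1 = 0.0990099 per second.
P(X > s+t | X > s) = e^(−λ(s+t))/e^(−λs) = e^(−λt), independent of s = 3.48.
P(X > 6.81) = e^(−0.67426) ≈ 0.510.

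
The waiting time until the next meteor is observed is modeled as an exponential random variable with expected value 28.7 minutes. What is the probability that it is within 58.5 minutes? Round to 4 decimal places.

0.8698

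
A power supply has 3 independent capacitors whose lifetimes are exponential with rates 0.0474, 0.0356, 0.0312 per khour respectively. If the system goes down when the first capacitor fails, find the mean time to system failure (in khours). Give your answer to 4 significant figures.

8.757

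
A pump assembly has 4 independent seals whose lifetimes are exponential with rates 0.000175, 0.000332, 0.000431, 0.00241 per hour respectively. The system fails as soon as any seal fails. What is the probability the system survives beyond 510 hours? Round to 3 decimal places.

The time to first failure is exponential with rate Σλ = 0.000175 + 0.000332 + 0.000431 + 0.00241 = 0.003348.
P(min > 510) = e^(−0.003348·510) = e^(−1.7075) ≈ 0.181.

0.181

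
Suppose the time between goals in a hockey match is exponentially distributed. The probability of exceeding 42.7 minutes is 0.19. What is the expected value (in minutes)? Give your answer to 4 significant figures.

e^(−λ·42.7) = 0.19 ⇒ λ = −ln(0.19)/42.7 = 0.038893.
Mean = 1/λ = 25.7116 minutes.

25.71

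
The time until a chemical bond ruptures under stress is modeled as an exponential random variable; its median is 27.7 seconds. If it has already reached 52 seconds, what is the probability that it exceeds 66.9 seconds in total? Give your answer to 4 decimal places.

For an exponential, median = ln(2)/λ, so λ = ln 2 / 27.7 = 0.0250234 per second.
P(X > s+t | X > s) = e^(−λ(s+t))/e^(−λs) = e^(−λt), independent of s = 52.
P(X > 14.9) = e^(−0.37285) ≈ 0.6888.

0.6888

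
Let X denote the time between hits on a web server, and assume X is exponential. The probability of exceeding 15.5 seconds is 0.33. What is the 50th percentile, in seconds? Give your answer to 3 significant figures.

e^(−λ·15.5) = 0.33 ⇒ λ = −ln(0.33)/15.5 = 0.0715266.
50th percentile: 1 − e^(−λt) = 0.5, t = −ln(0.5)/λ = 9.69076 seconds.

9.69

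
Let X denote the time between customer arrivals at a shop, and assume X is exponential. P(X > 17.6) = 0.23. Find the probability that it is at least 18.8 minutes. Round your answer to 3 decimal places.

0.208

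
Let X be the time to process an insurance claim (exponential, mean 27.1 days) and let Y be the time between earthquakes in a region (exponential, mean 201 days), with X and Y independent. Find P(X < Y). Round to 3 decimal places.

0.881

λ_1 = 1/27.1 = 0.0369004, λ_2 = 1/201 = 0.00497512.
For independent exponentials, P(X < Y) = λ_1/(λ_1+λ_2) = 0.0369004/0.0418755 ≈ 0.881.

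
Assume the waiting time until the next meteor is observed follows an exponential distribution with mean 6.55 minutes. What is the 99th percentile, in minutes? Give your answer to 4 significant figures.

30.16

The rate is λ = 1/6.55 = 0.152672 per minute.
Set 1 − e^(−λt) = 0.99, so t = −ln(0.01)/λ = 4.6052/0.152672 ≈ 30.1639 minutes.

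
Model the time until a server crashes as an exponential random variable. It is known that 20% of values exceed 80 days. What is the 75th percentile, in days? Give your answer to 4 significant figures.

e^(−λ·80) = 0.20 ⇒ λ = −ln(0.20)/80 = 0.020118.
75th percentile: 1 − e^(−λt) = 0.75, t = −ln(0.25)/λ = 68.9082 days.

68.91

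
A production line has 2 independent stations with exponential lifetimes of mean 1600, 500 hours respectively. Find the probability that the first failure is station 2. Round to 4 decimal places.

Rates: λ_i = 1/mean_i → 0.000625, 0.002; Σλ = 0.002625.
P(station 2 first) = λ_2/Σλ = 0.002/0.002625 ≈ 0.7619.

0.7619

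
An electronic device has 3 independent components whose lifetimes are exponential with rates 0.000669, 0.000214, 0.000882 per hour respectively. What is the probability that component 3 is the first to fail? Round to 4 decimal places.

0.4997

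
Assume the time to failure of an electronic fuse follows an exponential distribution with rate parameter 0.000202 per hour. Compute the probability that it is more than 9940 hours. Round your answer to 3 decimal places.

P(X > 9940) = e^(−λ·9940) = e^(−2.0079) ≈ 0.134.

0.134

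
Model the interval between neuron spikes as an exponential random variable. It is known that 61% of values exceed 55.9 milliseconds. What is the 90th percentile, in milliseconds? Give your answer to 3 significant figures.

e^(−λ·55.9) = 0.61 ⇒ λ = −ln(0.61)/55.9 = 0.00884251.
90th percentile: 1 − e^(−λt) = 0.9, t = −ln(0.1)/λ = 260.399 milliseconds.

260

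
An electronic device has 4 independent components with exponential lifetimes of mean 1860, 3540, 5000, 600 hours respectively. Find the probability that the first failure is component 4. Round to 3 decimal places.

Rates: λ_i = 1/mean_i → 0.000537634, 0.000282486, 0.0002, 0.00166667; Σλ = 0.00268679.
P(component 4 first) = λ_4/Σλ = 0.00166667/0.00268679 ≈ 0.620.

0.620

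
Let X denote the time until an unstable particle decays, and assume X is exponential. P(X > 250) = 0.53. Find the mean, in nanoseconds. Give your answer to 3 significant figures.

394

e^(−λ·250) = 0.53 ⇒ λ = −ln(0.53)/250 = 0.00253951.
Mean = 1/λ = 393.776 nanoseconds.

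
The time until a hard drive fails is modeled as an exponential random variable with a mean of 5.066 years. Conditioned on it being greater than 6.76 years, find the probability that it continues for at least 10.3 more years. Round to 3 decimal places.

The rate is λ = 1/5.066 = 0.197394 per year.
The exponential is memoryless, so the remaining time is again Exp(λ): the condition X > 6.76 is irrelevant.
P(X > 10.3) = e^(−2.0332) ≈ 0.131.

0.131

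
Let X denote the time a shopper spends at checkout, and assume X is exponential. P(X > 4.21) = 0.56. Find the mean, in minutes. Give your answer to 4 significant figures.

7.261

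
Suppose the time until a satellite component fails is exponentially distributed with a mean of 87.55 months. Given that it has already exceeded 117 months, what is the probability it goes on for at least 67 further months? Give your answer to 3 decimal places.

0.465

The rate is λ = 1/87.55 = 0.011422 per month.
P(X > s+t | X > s) = e^(−λ(s+t))/e^(−λs) = e^(−λt), independent of s = 117.
P(X > 67) = e^(−0.76528) ≈ 0.465.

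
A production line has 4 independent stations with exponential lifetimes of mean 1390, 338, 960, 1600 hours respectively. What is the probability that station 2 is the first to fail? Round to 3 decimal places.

0.554

Rates: λ_i = 1/mean_i → 0.000719424, 0.00295858, 0.00104167, 0.000625; Σλ = 0.00534467.
P(station 2 first) = λ_2/Σλ = 0.00295858/0.00534467 ≈ 0.554.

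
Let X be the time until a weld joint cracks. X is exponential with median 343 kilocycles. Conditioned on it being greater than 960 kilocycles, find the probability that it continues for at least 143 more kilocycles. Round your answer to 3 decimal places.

0.749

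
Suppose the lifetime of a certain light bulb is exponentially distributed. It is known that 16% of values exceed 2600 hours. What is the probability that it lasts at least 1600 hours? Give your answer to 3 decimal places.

0.324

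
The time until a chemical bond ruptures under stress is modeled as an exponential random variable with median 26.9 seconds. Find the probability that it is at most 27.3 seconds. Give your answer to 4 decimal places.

For an exponential, median = ln(2)/λ, so λ = ln 2 / 26.9 = 0.0257676 per second.
P(X ≤ 27.3) = 1 − e^(−λ·27.3) = 1 − e^(−0.70345) ≈ 0.5051.

0.5051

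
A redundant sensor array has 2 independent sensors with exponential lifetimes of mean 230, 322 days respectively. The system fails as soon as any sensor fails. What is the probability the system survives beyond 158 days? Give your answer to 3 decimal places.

The first failure time is exponential with rate Σλ_i = 1/230 + 1/322 = 0.00745342 per day.
P(min > 158) = e^(−0.00745342·158) = e^(−1.1776) ≈ 0.308.

0.308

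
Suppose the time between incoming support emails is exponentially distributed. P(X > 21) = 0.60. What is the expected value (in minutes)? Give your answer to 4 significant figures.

41.11

e^(−λ·21) = 0.60 ⇒ λ = −ln(0.60)/21 = 0.024325.
Mean = 1/λ = 41.1099 minutes.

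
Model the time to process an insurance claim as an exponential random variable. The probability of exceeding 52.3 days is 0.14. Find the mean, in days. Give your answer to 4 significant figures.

26.60

e^(−λ·52.3) = 0.14 ⇒ λ = −ln(0.14)/52.3 = 0.037593.
Mean = 1/λ = 26.6007 days.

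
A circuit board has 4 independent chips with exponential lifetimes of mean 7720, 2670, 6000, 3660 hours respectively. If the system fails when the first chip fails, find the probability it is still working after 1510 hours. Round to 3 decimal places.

0.240

The first failure time is exponential with rate Σλ_i = 1/7720 + 1/2670 + 1/6000 + 1/3660 = 0.000943956 per hour.
P(min > 1510) = e^(−0.000943956·1510) = e^(−1.4254) ≈ 0.240.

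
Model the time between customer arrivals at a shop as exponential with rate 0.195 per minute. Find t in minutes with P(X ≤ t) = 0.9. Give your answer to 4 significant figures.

11.81

Set 1 − e^(−λt) = 0.9, so t = −ln(0.1)/λ = 2.3026/0.195 ≈ 11.8081 minutes.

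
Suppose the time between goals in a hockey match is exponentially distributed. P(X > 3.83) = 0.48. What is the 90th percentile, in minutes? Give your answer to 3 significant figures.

e^(−λ·3.83) = 0.48 ⇒ λ = −ln(0.48)/3.83 = 0.191637.
90th percentile: 1 − e^(−λt) = 0.9, t = −ln(0.1)/λ = 12.0154 minutes.

12.0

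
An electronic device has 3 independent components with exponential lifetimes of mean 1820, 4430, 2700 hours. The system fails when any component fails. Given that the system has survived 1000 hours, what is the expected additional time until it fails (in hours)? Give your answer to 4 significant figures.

872.9

First-failure rate Σλ = 1/1820 + 1/4430 + 1/2700 = 0.00114555.
By memorylessness the expected residual is 1/Σλ = 872.94 hours, regardless of the 1000 already elapsed.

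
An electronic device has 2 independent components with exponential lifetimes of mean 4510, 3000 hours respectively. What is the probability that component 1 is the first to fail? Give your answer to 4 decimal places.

Rates: λ_i = 1/mean_i → 0.000221729, 0.000333333; Σλ = 0.000555063.
P(component 1 first) = λ_1/Σλ = 0.000221729/0.000555063 ≈ 0.3995.

0.3995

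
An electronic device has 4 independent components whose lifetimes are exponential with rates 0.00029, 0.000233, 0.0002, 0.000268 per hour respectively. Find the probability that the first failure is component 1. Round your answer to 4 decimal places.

0.2926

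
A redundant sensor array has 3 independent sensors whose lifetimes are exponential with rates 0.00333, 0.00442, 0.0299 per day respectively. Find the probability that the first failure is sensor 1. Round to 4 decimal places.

The time to first failure is exponential with rate Σλ = 0.00333 + 0.00442 + 0.0299 = 0.03765.
P(sensor 1 first) = λ_1/Σλ = 0.00333/0.03765 ≈ 0.0884.

0.0884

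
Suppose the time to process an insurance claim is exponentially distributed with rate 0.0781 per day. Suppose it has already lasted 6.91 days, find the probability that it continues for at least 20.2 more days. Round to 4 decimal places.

P(X > s+t | X > s) = e^(−λ(s+t))/e^(−λs) = e^(−λt), independent of s = 6.91.
P(X > 20.2) = e^(−1.5776) ≈ 0.2065.

0.2065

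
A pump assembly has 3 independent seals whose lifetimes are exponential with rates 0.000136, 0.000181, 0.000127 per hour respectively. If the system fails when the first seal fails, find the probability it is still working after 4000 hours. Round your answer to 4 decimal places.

The time to first failure is exponential with rate Σλ = 0.000136 + 0.000181 + 0.000127 = 0.000444.
P(min > 4000) = e^(−0.000444·4000) = e^(−1.776) ≈ 0.1693.

0.1693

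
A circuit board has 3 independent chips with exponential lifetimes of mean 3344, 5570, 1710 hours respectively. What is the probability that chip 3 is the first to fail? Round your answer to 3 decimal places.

0.550

Rates: λ_i = 1/mean_i → 0.000299043, 0.000179533, 0.000584795; Σλ = 0.00106337.
P(chip 3 first) = λ_3/Σλ = 0.000584795/0.00106337 ≈ 0.550.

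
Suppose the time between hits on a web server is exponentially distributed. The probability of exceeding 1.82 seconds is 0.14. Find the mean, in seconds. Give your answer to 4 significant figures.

e^(−λ·1.82) = 0.14 ⇒ λ = −ln(0.14)/1.82 = 1.08028.
Mean = 1/λ = 0.925684 seconds.

0.9257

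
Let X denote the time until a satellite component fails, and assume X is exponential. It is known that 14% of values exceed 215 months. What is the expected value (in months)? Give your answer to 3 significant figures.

109

e^(−λ·215) = 0.14 ⇒ λ = −ln(0.14)/215 = 0.00914471.
Mean = 1/λ = 109.353 months.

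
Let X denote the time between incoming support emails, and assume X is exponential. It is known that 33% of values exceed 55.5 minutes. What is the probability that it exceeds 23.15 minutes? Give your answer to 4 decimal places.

e^(−λ·55.5) = 0.33 ⇒ λ = −ln(0.33)/55.5 = 0.0199759.
P(X > 23.15) = e^(−0.0199759·23.15) = e^(−0.46244) ≈ 0.6297.

0.6297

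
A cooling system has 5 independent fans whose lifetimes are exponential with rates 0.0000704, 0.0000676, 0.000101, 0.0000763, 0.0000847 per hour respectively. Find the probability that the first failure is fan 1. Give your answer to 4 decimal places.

0.1760

The time to first failure is exponential with rate Σλ = 0.0000704 + 0.0000676 + 0.000101 + 0.0000763 + 0.0000847 = 0.0004.
P(fan 1 first) = λ_1/Σλ = 0.0000704/0.0004 ≈ 0.1760.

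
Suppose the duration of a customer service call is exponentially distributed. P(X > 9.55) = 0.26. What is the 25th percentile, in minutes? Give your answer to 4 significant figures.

2.040

e^(−λ·9.55) = 0.26 ⇒ λ = −ln(0.26)/9.55 = 0.141055.
25th percentile: 1 − e^(−λt) = 0.25, t = −ln(0.75)/λ = 2.03951 minutes.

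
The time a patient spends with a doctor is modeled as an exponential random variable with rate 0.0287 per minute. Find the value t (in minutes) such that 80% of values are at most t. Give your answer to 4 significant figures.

56.08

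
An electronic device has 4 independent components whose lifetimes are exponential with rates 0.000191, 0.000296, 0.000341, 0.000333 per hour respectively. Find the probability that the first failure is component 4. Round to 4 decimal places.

The time to first failure is exponential with rate Σλ = 0.000191 + 0.000296 + 0.000341 + 0.000333 = 0.001161.
P(component 4 first) = λ_4/Σλ = 0.000333/0.001161 ≈ 0.2868.

0.2868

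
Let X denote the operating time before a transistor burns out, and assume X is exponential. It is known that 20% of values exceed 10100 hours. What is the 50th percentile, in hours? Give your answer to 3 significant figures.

4350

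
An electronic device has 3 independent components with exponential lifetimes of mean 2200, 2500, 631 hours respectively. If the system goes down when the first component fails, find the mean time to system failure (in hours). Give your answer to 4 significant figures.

The first failure time is exponential with rate Σλ_i = 1/2200 + 1/2500 + 1/631 = 0.00243933 per hour.
E[min] = 1/Σλ = 1/0.00243933 = 409.948 hours.

409.9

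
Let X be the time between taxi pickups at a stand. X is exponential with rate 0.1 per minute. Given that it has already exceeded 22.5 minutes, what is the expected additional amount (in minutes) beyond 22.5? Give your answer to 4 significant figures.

By memorylessness, the remaining amount past any threshold is again Exp(λ) with mean 1/λ = 10 minutes.

10.00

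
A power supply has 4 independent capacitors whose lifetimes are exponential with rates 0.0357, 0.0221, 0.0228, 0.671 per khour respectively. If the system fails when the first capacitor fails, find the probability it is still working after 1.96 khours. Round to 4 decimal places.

0.2292

The time to first failure is exponential with rate Σλ = 0.0357 + 0.0221 + 0.0228 + 0.671 = 0.7516.
P(min > 1.96) = e^(−0.7516·1.96) = e^(−1.4731) ≈ 0.2292.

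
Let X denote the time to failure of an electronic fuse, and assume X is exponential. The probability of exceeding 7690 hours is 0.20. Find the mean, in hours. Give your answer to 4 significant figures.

e^(−λ·7690) = 0.20 ⇒ λ = −ln(0.20)/7690 = 0.00020929.
Mean = 1/λ = 4778.07 hours.

4778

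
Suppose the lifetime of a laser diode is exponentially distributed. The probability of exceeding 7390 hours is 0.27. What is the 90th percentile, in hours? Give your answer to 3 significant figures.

13000

e^(−λ·7390) = 0.27 ⇒ λ = −ln(0.27)/7390 = 0.000177176.
90th percentile: 1 − e^(−λt) = 0.9, t = −ln(0.1)/λ = 12996 hours.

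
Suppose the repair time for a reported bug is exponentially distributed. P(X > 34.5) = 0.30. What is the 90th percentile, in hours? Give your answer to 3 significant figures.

66.0

e^(−λ·34.5) = 0.30 ⇒ λ = −ln(0.30)/34.5 = 0.0348978.
90th percentile: 1 − e^(−λt) = 0.9, t = −ln(0.1)/λ = 65.9809 hours.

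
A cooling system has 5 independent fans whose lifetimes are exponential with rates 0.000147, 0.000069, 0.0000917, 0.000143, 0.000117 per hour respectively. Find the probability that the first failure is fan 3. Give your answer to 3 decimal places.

0.162

The time to first failure is exponential with rate Σλ = 0.000147 + 0.000069 + 0.0000917 + 0.000143 + 0.000117 = 0.0005677.
P(fan 3 first) = λ_3/Σλ = 0.0000917/0.0005677 ≈ 0.162.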